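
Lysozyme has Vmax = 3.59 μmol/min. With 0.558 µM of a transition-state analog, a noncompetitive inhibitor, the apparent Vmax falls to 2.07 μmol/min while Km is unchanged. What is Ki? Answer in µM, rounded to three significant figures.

Noncompetitive: Vmax,app = Vmax/α with α = 1 + [I]/Ki.
α = Vmax/Vmax,app = 3.59/2.07 = 1.734.
Ki = [I]/(α − 1) = 0.558/0.7343 = 0.760 µM.

0.760 µM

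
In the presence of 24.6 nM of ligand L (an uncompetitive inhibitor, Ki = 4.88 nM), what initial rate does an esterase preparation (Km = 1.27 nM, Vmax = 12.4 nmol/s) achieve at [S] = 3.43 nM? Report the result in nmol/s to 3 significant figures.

α = 1 + [I]/Ki = 1 + 24.6/4.88 = 6.041.
For an uncompetitive inhibitor, both parameters are divided by α, giving Vmax/α and Km/α: Km,app = 0.210 nM, Vmax,app = 2.05 nmol/s.
v = Vmax,app·[S]/(Km,app + [S]) = 2.05 × 3.43/(0.210 + 3.43) = 1.93 nmol/s.

1.93 nmol/s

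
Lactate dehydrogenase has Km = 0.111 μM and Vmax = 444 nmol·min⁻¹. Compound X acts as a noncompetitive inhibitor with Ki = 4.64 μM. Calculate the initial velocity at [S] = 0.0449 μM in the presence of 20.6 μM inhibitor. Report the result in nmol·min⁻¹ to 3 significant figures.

23.5 nmol·min⁻¹

α = 1 + [I]/Ki = 1 + 20.6/4.64 = 5.440.
For a noncompetitive inhibitor, Vmax is reduced to Vmax/α while Km is unchanged: Km,app = 0.111 μM, Vmax,app = 81.6 nmol·min⁻¹.
v = Vmax,app·[S]/(Km,app + [S]) = 81.6 × 0.0449/(0.111 + 0.0449) = 23.5 nmol·min⁻¹.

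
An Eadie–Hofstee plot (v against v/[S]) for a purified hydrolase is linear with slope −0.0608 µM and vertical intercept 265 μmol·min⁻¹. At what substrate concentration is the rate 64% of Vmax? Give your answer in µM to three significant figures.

0.108 µM

The Eadie–Hofstee slope gives Km = 0.0608 µM (slope = −Km).
v/Vmax = [S]/(Km+[S]) = 0.64 ⇒ [S] = Km·0.64/(1−0.64) = 0.0608 × 1.778 = 0.108 µM.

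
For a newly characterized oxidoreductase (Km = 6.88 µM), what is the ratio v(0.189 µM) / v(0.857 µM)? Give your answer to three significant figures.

The fractional saturations are [S]/(Km+[S]) = 0.857/7.737 = 0.1108 and 0.189/7.069 = 0.02674.
v₂/v₁ is just their ratio: 0.02674/0.1108 = 0.241.

0.241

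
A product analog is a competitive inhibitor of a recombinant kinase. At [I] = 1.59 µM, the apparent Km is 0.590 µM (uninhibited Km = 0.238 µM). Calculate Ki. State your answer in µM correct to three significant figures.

1.08 µM

Competitive: Km,app = α·Km with α = 1 + [I]/Ki.
α = Km,app/Km = 0.590/0.238 = 2.479.
Ki = [I]/(α − 1) = 1.59/1.479 = 1.08 µM.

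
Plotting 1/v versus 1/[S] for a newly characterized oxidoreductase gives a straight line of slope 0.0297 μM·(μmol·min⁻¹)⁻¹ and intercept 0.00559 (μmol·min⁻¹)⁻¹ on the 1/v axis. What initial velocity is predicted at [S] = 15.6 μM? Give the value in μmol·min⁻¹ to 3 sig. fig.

The y-intercept is 1/Vmax, so Vmax = 1/0.00559 = 179 μmol·min⁻¹.
The slope is Km/Vmax, so Km = 0.0297 × 179 = 5.31 μM.
Then v = 179 × 15.6/(5.31 + 15.6) = 133 μmol·min⁻¹.

133 μmol·min⁻¹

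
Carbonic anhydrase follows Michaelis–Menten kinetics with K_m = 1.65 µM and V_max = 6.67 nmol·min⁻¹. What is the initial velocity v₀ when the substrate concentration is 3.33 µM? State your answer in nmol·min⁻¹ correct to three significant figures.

[S]/(Km+[S]) = 3.33/4.980 = 0.6687, the fractional saturation.
v = 0.6687 × Vmax = 0.6687 × 6.67 = 4.46 nmol·min⁻¹.

4.46 nmol·min⁻¹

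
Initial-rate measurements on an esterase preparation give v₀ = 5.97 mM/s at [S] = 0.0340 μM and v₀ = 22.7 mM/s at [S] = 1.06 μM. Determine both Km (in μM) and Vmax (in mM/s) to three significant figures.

Km = 0.109 μM; Vmax = 25.0 mM/s

In reciprocal form, 1/v = (Km/Vmax)·(1/[S]) + 1/Vmax. The two points give (1/[S], 1/v) = (29.41, 0.1675) and (0.9434, 0.04405).
Slope = (0.1675 − 0.04405)/(29.41 − 0.9434) = 0.004336; intercept = 0.1675 − 0.004336×29.41 = 0.03996.
Vmax = 1/intercept = 25.0 mM/s; Km = slope × Vmax = 0.004336 × 25.0 = 0.109 μM.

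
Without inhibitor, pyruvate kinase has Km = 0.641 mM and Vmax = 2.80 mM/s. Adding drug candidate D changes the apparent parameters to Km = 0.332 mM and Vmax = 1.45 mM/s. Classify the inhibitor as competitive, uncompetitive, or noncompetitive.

Both Km and Vmax decrease by the same factor (~1.93-fold) — characteristic of uncompetitive inhibition.

uncompetitive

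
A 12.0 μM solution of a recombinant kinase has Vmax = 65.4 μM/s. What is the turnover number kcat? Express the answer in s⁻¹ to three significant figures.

5.45 s⁻¹

kcat = Vmax/[E]total = 65.4 μM/s / 12.0 μM = 5.45 s⁻¹.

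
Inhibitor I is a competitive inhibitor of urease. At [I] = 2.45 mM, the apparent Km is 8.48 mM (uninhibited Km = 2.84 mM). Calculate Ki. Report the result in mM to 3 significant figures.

1.23 mM

Competitive: Km,app = α·Km with α = 1 + [I]/Ki.
α = Km,app/Km = 8.48/2.84 = 2.986.
Since α = 1 + [I]/Ki, [I]/Ki = 2.986 − 1 = 1.986 and Ki = 2.45/1.986 = 1.23 mM.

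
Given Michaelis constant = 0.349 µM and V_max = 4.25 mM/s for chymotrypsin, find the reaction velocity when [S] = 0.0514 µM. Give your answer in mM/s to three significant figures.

[S]/(Km+[S]) = 0.0514/0.4004 = 0.1284, the fractional saturation.
v = 0.1284 × Vmax = 0.1284 × 4.25 = 0.546 mM/s.

0.546 mM/s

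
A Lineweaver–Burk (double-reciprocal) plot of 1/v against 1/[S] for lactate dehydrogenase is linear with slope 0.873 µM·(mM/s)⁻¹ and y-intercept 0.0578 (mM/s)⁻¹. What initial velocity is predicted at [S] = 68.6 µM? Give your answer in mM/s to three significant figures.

The y-intercept is 1/Vmax, so Vmax = 1/0.0578 = 17.3 mM/s.
The slope is Km/Vmax, so Km = 0.873 × 17.3 = 15.1 µM.
Then v = 17.3 × 68.6/(15.1 + 68.6) = 14.2 mM/s.

14.2 mM/s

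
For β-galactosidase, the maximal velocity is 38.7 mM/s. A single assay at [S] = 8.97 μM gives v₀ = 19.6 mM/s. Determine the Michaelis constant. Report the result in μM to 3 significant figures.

8.74 μM

From v = Vmax[S]/(Km+[S]), Km = [S](Vmax − v)/v.
Km = 8.97 × (38.7 − 19.6) / 19.6 = 171.3/19.6 = 8.74 μM.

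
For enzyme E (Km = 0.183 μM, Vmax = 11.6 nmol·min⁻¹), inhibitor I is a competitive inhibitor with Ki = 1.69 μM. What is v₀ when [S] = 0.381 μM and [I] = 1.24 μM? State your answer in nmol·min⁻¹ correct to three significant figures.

With α = 1 + [I]/Ki = 1 + 1.24/1.69 = 1.734, the competitive rate law is v = Vmax[S] / (αKm + [S]).
v = 11.6×0.381 / (1.734×0.183 + 0.381) = 4.420/0.6983 = 6.33 nmol·min⁻¹.

6.33 nmol·min⁻¹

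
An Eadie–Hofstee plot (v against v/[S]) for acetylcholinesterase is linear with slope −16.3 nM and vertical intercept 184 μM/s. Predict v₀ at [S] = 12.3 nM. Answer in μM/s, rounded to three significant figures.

In the Eadie–Hofstee form v = Vmax − Km·(v/[S]), the slope is −Km and the intercept is Vmax, so Km = 16.3 nM and Vmax = 184 μM/s.
v = 184 × 12.3/(16.3 + 12.3) = 79.1 μM/s.

79.1 μM/s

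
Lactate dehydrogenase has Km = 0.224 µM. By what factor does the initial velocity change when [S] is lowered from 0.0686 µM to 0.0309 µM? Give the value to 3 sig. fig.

Since Vmax cancels, v₂/v₁ = [S]₂(Km+[S]₁) / [S]₁(Km+[S]₂).
= 0.0309×(0.224+0.0686) / (0.0686×(0.224+0.0309)) = 0.009041/0.01749 = 0.517.

0.517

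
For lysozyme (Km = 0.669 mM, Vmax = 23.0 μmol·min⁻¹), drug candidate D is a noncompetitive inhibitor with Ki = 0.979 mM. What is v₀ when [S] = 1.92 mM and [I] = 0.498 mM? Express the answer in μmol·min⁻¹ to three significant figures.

With α = 1 + [I]/Ki = 1 + 0.498/0.979 = 1.509, the noncompetitive rate law is v = (Vmax/α)·[S] / (Km + [S]).
v = (23.0/1.509)×1.92 / (0.669 + 1.92) = 29.27/2.589 = 11.3 μmol·min⁻¹.

11.3 μmol·min⁻¹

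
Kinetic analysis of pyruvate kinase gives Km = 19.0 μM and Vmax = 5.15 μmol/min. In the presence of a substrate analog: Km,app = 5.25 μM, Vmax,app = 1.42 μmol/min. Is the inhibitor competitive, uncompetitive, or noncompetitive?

Both Km and Vmax decrease by the same factor (~3.62-fold) — characteristic of uncompetitive inhibition.

uncompetitive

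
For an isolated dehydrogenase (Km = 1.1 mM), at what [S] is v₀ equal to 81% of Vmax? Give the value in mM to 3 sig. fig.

4.69 mM

v/Vmax = [S]/(Km+[S]) = 0.81, so [S] = Km·0.81/(1 − 0.81) = 1.1 × 4.263.
[S] = 4.69 mM.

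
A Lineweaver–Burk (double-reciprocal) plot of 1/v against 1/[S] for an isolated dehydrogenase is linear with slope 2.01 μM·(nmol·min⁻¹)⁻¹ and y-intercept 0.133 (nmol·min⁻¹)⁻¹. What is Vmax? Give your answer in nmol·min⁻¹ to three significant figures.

7.52 nmol·min⁻¹

The y-intercept of a Lineweaver–Burk plot equals 1/Vmax, so Vmax = 1/0.133 = 7.52 nmol·min⁻¹.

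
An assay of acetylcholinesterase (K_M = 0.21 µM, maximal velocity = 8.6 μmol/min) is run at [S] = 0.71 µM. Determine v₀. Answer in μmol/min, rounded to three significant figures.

[S]/(Km+[S]) = 0.71/0.9200 = 0.7717, the fractional saturation.
v = 0.7717 × Vmax = 0.7717 × 8.6 = 6.64 μmol/min.

6.64 μmol/min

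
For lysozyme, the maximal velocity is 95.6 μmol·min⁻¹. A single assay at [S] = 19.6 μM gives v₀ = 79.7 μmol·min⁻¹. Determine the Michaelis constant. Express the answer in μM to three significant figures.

v/Vmax = 79.7/95.6 = 0.8337 = [S]/(Km+[S]).
So Km + [S] = [S]/0.8337 = 23.51 μM, giving Km = 23.51 − 19.6 = 3.91 μM.

3.91 μM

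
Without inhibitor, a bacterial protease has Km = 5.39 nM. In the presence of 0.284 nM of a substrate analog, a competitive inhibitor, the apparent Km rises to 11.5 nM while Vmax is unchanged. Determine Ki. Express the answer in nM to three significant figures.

0.251 nM

Competitive: Km,app = α·Km with α = 1 + [I]/Ki.
α = Km,app/Km = 11.5/5.39 = 2.134.
Ki = [I]/(α − 1) = 0.284/1.134 = 0.251 nM.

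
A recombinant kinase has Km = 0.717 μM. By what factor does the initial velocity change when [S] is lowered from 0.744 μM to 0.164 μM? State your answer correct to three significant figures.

0.366

The fractional saturations are [S]/(Km+[S]) = 0.744/1.461 = 0.5092 and 0.164/0.8810 = 0.1862.
v₂/v₁ is just their ratio: 0.1862/0.5092 = 0.366.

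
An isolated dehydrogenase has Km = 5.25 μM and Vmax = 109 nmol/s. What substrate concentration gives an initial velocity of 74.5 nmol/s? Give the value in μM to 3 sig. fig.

11.3 μM

Rearranging v = Vmax[S]/(Km+[S]) gives [S] = Km·v/(Vmax − v).
[S] = 5.25 × 74.5 / (109 − 74.5) = 391.1/34.50 = 11.3 μM.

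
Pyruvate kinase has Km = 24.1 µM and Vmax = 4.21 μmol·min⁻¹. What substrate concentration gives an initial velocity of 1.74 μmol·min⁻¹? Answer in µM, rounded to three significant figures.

17.0 µM

Rearranging v = Vmax[S]/(Km+[S]) gives [S] = Km·v/(Vmax − v).
[S] = 24.1 × 1.74 / (4.21 − 1.74) = 41.93/2.470 = 17.0 µM.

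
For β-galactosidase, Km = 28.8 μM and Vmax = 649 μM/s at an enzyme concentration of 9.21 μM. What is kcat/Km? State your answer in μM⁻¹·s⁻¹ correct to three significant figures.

2.45 μM⁻¹·s⁻¹

kcat = Vmax/[E]total = 649/9.21 = 70.5 s⁻¹.
kcat/Km = 70.5/28.8 = 2.45 μM⁻¹·s⁻¹.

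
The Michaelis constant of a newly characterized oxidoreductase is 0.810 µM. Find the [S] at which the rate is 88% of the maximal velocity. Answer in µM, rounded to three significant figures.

v/Vmax = [S]/(Km+[S]) = 0.88, so [S] = Km·0.88/(1 − 0.88) = 0.810 × 7.333.
[S] = 5.94 µM.

5.94 µM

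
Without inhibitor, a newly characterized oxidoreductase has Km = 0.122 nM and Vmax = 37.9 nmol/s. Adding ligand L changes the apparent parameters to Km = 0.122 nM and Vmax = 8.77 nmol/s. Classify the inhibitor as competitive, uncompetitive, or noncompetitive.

noncompetitive

Vmax decreases (37.9 → 8.77 nmol/s) while Km is unchanged — pure noncompetitive inhibition.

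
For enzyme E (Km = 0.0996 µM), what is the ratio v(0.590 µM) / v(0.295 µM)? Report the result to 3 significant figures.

1.14

Since Vmax cancels, v₂/v₁ = [S]₂(Km+[S]₁) / [S]₁(Km+[S]₂).
= 0.590×(0.0996+0.295) / (0.295×(0.0996+0.590)) = 0.2328/0.2034 = 1.14.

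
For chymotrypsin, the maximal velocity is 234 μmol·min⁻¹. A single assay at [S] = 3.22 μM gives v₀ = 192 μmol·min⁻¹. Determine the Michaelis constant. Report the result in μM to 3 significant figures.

0.704 μM

From v = Vmax[S]/(Km+[S]), Km = [S](Vmax − v)/v.
Km = 3.22 × (234 − 192) / 192 = 135.2/192 = 0.704 μM.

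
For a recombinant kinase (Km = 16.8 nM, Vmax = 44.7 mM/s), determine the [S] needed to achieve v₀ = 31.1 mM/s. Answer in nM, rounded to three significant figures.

38.4 nM

Rearranging v = Vmax[S]/(Km+[S]) gives [S] = Km·v/(Vmax − v).
[S] = 16.8 × 31.1 / (44.7 − 31.1) = 522.5/13.60 = 38.4 nM.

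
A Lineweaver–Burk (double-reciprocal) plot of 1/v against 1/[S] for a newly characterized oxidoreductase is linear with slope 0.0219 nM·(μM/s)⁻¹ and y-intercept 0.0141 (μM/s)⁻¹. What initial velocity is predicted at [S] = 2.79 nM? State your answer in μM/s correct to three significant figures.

45.6 μM/s

The y-intercept is 1/Vmax, so Vmax = 1/0.0141 = 70.9 μM/s.
The slope is Km/Vmax, so Km = 0.0219 × 70.9 = 1.55 nM.
Then v = 70.9 × 2.79/(1.55 + 2.79) = 45.6 μM/s.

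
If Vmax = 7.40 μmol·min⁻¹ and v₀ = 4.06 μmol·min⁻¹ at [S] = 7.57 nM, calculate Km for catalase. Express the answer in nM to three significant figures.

From v = Vmax[S]/(Km+[S]), Km = [S](Vmax − v)/v.
Km = 7.57 × (7.40 − 4.06) / 4.06 = 25.28/4.06 = 6.23 nM.

6.23 nM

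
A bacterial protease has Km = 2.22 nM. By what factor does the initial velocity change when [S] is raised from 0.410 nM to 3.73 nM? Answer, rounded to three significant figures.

Since Vmax cancels, v₂/v₁ = [S]₂(Km+[S]₁) / [S]₁(Km+[S]₂).
= 3.73×(2.22+0.410) / (0.410×(2.22+3.73)) = 9.810/2.440 = 4.02.

4.02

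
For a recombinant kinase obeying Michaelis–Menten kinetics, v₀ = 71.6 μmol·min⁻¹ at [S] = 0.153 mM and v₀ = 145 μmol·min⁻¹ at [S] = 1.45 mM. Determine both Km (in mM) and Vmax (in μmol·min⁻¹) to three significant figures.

From v = Vmax[S]/(Km+[S]), each point gives Vmax = v(Km+[S])/[S].
Equating: 71.6(Km+0.153)/0.153 = 145(Km+1.45)/1.45.
468.0·Km + 71.6 = 100.0·Km + 145, so (468.0 − 100.0)·Km = 145 − 71.6.
Km = 73.40/368.0 = 0.199 mM; then Vmax = 71.6(0.199+0.153)/0.153 = 165 μmol·min⁻¹.

Km = 0.199 mM; Vmax = 165 μmol·min⁻¹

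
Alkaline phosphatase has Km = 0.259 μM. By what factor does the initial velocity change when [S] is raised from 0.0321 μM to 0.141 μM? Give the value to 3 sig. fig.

The fractional saturations are [S]/(Km+[S]) = 0.0321/0.2911 = 0.1103 and 0.141/0.4000 = 0.3525.
v₂/v₁ is just their ratio: 0.3525/0.1103 = 3.20.

3.20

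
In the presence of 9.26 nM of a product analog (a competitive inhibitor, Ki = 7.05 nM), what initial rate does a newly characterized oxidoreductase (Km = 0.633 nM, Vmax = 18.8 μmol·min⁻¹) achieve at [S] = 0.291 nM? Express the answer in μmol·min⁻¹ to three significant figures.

α = 1 + [I]/Ki = 1 + 9.26/7.05 = 2.313.
For a competitive inhibitor, Vmax is unchanged and the apparent Km becomes α·Km: Km,app = 1.46 nM, Vmax,app = 18.8 μmol·min⁻¹.
v = Vmax,app·[S]/(Km,app + [S]) = 18.8 × 0.291/(1.46 + 0.291) = 3.12 μmol·min⁻¹.

3.12 μmol·min⁻¹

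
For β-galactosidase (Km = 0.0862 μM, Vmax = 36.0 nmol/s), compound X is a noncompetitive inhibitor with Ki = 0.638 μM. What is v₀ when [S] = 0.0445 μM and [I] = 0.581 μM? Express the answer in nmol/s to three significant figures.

α = 1 + [I]/Ki = 1 + 0.581/0.638 = 1.911.
For a noncompetitive inhibitor, Vmax is reduced to Vmax/α while Km is unchanged: Km,app = 0.0862 μM, Vmax,app = 18.8 nmol/s.
v = Vmax,app·[S]/(Km,app + [S]) = 18.8 × 0.0445/(0.0862 + 0.0445) = 6.42 nmol/s.

6.42 nmol/s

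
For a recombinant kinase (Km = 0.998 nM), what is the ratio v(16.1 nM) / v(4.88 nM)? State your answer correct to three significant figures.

1.13

Since Vmax cancels, v₂/v₁ = [S]₂(Km+[S]₁) / [S]₁(Km+[S]₂).
= 16.1×(0.998+4.88) / (4.88×(0.998+16.1)) = 94.64/83.44 = 1.13.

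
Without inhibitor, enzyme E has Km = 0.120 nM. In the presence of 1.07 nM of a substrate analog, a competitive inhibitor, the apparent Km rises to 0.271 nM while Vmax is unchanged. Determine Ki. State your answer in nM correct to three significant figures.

Competitive: Km,app = α·Km with α = 1 + [I]/Ki.
α = Km,app/Km = 0.271/0.120 = 2.258.
Since α = 1 + [I]/Ki, [I]/Ki = 2.258 − 1 = 1.258 and Ki = 1.07/1.258 = 0.850 nM.

0.850 nM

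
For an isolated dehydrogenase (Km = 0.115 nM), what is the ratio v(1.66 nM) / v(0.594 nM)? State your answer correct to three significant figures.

1.12

The fractional saturations are [S]/(Km+[S]) = 0.594/0.7090 = 0.8378 and 1.66/1.775 = 0.9352.
v₂/v₁ is just their ratio: 0.9352/0.8378 = 1.12.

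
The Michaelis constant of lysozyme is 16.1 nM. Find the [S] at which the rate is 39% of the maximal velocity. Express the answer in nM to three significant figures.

v/Vmax = [S]/(Km+[S]) = 0.39, so [S] = Km·0.39/(1 − 0.39) = 16.1 × 0.6393.
[S] = 10.3 nM.

10.3 nM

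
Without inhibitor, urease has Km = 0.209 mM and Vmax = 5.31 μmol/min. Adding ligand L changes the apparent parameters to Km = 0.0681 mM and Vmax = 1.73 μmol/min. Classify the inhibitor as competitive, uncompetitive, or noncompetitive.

uncompetitive

Both Km and Vmax decrease by the same factor (~3.07-fold) — characteristic of uncompetitive inhibition.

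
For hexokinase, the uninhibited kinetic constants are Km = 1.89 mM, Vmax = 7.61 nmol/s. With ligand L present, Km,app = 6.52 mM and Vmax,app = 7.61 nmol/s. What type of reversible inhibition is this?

competitive

Km increases (1.89 → 6.52 mM) while Vmax is unchanged — the hallmark of competitive inhibition.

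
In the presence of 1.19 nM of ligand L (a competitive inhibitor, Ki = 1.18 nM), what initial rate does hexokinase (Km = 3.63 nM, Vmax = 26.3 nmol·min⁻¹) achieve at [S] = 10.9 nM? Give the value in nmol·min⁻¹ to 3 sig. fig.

15.8 nmol·min⁻¹

α = 1 + [I]/Ki = 1 + 1.19/1.18 = 2.008.
For a competitive inhibitor, Vmax is unchanged and the apparent Km becomes α·Km: Km,app = 7.29 nM, Vmax,app = 26.3 nmol·min⁻¹.
v = Vmax,app·[S]/(Km,app + [S]) = 26.3 × 10.9/(7.29 + 10.9) = 15.8 nmol·min⁻¹.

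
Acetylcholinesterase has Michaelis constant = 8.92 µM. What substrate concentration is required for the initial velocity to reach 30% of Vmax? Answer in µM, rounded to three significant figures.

3.82 µM

v/Vmax = [S]/(Km+[S]) = 0.3, so [S] = Km·0.3/(1 − 0.3) = 8.92 × 0.4286.
[S] = 3.82 µM.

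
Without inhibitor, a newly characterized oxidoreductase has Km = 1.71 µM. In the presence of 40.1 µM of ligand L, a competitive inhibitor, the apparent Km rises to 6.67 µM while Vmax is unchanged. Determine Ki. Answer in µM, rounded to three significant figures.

Competitive: Km,app = α·Km with α = 1 + [I]/Ki.
α = Km,app/Km = 6.67/1.71 = 3.901.
Since α = 1 + [I]/Ki, [I]/Ki = 3.901 − 1 = 2.901 and Ki = 40.1/2.901 = 13.8 µM.

13.8 µM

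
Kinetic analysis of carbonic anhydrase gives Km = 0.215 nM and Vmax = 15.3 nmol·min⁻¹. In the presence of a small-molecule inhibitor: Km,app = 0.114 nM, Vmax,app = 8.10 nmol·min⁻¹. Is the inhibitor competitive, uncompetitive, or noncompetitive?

uncompetitive

Both Km and Vmax decrease by the same factor (~1.89-fold) — characteristic of uncompetitive inhibition.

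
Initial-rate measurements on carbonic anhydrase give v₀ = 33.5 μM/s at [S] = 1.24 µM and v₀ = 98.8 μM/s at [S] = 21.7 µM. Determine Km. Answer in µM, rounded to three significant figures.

2.91 µM

From v = Vmax[S]/(Km+[S]), each point gives Vmax = v(Km+[S])/[S].
Equating: 33.5(Km+1.24)/1.24 = 98.8(Km+21.7)/21.7.
27.02·Km + 33.5 = 4.553·Km + 98.8, so (27.02 − 4.553)·Km = 98.8 − 33.5.
Km = 65.30/22.46 = 2.91 µM; then Vmax = 33.5(2.91+1.24)/1.24 = 112 μM/s.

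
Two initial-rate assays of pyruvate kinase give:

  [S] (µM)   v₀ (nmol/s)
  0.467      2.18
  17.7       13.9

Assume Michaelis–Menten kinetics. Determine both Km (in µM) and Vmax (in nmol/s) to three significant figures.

In reciprocal form, 1/v = (Km/Vmax)·(1/[S]) + 1/Vmax. The two points give (1/[S], 1/v) = (2.141, 0.4587) and (0.05650, 0.07194).
Slope = (0.4587 − 0.07194)/(2.141 − 0.05650) = 0.1855; intercept = 0.4587 − 0.1855×2.141 = 0.06146.
Vmax = 1/intercept = 16.3 nmol/s; Km = slope × Vmax = 0.1855 × 16.3 = 3.02 µM.

Km = 3.02 µM; Vmax = 16.3 nmol/s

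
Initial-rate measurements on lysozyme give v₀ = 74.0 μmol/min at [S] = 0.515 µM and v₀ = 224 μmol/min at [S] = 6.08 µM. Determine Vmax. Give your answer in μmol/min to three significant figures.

From v = Vmax[S]/(Km+[S]), each point gives Vmax = v(Km+[S])/[S].
Equating: 74.0(Km+0.515)/0.515 = 224(Km+6.08)/6.08.
143.7·Km + 74.0 = 36.84·Km + 224, so (143.7 − 36.84)·Km = 224 − 74.0.
Km = 150.0/106.8 = 1.40 µM; then Vmax = 74.0(1.40+0.515)/0.515 = 276 μmol/min.

276 μmol/min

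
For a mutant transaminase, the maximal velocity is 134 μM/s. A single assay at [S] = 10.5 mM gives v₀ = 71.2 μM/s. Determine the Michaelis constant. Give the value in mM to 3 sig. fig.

9.26 mM

From v = Vmax[S]/(Km+[S]), Km = [S](Vmax − v)/v.
Km = 10.5 × (134 − 71.2) / 71.2 = 659.4/71.2 = 9.26 mM.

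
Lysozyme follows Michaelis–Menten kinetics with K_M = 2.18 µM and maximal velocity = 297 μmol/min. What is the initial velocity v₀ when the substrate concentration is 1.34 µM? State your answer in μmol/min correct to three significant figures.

[S]/(Km+[S]) = 1.34/3.520 = 0.3807, the fractional saturation.
v = 0.3807 × Vmax = 0.3807 × 297 = 113 μmol/min.

113 μmol/min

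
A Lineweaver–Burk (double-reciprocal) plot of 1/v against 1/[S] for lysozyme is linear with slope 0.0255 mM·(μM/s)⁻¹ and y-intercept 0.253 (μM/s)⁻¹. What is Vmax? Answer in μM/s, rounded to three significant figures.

3.95 μM/s

The y-intercept of a Lineweaver–Burk plot equals 1/Vmax, so Vmax = 1/0.253 = 3.95 μM/s.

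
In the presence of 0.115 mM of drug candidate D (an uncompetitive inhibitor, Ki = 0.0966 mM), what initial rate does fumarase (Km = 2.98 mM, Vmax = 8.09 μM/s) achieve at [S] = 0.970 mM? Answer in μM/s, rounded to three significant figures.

α = 1 + [I]/Ki = 1 + 0.115/0.0966 = 2.190.
For an uncompetitive inhibitor, both parameters are divided by α, giving Vmax/α and Km/α: Km,app = 1.36 mM, Vmax,app = 3.69 μM/s.
v = Vmax,app·[S]/(Km,app + [S]) = 3.69 × 0.970/(1.36 + 0.970) = 1.54 μM/s.

1.54 μM/s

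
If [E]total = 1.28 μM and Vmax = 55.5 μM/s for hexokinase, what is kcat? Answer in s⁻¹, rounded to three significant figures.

43.4 s⁻¹

kcat = Vmax/[E]total = 55.5 μM/s / 1.28 μM = 43.4 s⁻¹.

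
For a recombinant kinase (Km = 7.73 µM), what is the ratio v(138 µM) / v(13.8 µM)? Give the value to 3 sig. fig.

1.48

Since Vmax cancels, v₂/v₁ = [S]₂(Km+[S]₁) / [S]₁(Km+[S]₂).
= 138×(7.73+13.8) / (13.8×(7.73+138)) = 2971/2011 = 1.48.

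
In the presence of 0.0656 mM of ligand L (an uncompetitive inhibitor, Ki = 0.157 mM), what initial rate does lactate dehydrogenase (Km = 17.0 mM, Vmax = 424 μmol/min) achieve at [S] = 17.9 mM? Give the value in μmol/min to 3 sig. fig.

α = 1 + [I]/Ki = 1 + 0.0656/0.157 = 1.418.
For an uncompetitive inhibitor, both parameters are divided by α, giving Vmax/α and Km/α: Km,app = 12.0 mM, Vmax,app = 299 μmol/min.
v = Vmax,app·[S]/(Km,app + [S]) = 299 × 17.9/(12.0 + 17.9) = 179 μmol/min.

179 μmol/min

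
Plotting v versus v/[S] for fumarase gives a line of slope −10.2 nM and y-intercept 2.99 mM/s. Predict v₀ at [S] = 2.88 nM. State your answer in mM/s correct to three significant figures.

In the Eadie–Hofstee form v = Vmax − Km·(v/[S]), the slope is −Km and the intercept is Vmax, so Km = 10.2 nM and Vmax = 2.99 mM/s.
v = 2.99 × 2.88/(10.2 + 2.88) = 0.658 mM/s.

0.658 mM/s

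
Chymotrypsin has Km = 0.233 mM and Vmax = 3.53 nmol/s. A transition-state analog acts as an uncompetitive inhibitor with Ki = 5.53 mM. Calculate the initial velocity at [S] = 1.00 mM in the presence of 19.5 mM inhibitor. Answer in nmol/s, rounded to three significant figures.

0.742 nmol/s

With α = 1 + [I]/Ki = 1 + 19.5/5.53 = 4.526, the uncompetitive rate law is v = (Vmax/α)·[S] / (Km/α + [S]).
v = (3.53/4.526)×1.00 / (0.233/4.526 + 1.00) = 0.7799/1.051 = 0.742 nmol/s.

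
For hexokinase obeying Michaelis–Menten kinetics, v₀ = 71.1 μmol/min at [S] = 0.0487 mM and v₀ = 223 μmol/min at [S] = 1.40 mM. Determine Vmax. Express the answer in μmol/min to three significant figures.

242 μmol/min

In reciprocal form, 1/v = (Km/Vmax)·(1/[S]) + 1/Vmax. The two points give (1/[S], 1/v) = (20.53, 0.01406) and (0.7143, 0.004484).
Slope = (0.01406 − 0.004484)/(20.53 − 0.7143) = 0.0004834; intercept = 0.01406 − 0.0004834×20.53 = 0.004139.
Vmax = 1/intercept = 242 μmol/min; Km = slope × Vmax = 0.0004834 × 242 = 0.117 mM.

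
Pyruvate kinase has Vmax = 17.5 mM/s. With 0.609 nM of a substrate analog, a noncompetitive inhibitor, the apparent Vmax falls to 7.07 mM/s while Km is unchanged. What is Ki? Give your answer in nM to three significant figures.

Noncompetitive: Vmax,app = Vmax/α with α = 1 + [I]/Ki.
α = Vmax/Vmax,app = 17.5/7.07 = 2.475.
Since α = 1 + [I]/Ki, [I]/Ki = 2.475 − 1 = 1.475 and Ki = 0.609/1.475 = 0.413 nM.

0.413 nM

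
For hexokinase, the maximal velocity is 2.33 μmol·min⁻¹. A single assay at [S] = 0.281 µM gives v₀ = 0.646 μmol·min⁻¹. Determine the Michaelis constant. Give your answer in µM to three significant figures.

0.733 µM

v/Vmax = 0.646/2.33 = 0.2773 = [S]/(Km+[S]).
So Km + [S] = [S]/0.2773 = 1.014 µM, giving Km = 1.014 − 0.281 = 0.733 µM.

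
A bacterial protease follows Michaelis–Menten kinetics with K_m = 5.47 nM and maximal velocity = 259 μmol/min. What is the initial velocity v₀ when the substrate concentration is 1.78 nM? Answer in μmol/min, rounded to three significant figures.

[S]/(Km+[S]) = 1.78/7.250 = 0.2455, the fractional saturation.
v = 0.2455 × Vmax = 0.2455 × 259 = 63.6 μmol/min.

63.6 μmol/min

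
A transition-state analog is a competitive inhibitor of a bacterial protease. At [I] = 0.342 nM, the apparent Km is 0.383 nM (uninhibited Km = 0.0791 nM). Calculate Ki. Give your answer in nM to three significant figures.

Competitive: Km,app = α·Km with α = 1 + [I]/Ki.
α = Km,app/Km = 0.383/0.0791 = 4.842.
Ki = [I]/(α − 1) = 0.342/3.842 = 0.0890 nM.

0.0890 nM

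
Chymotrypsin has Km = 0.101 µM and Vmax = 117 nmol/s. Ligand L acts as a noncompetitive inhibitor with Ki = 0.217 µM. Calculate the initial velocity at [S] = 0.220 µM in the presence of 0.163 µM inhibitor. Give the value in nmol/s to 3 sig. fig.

α = 1 + [I]/Ki = 1 + 0.163/0.217 = 1.751.
For a noncompetitive inhibitor, Vmax is reduced to Vmax/α while Km is unchanged: Km,app = 0.101 µM, Vmax,app = 66.8 nmol/s.
v = Vmax,app·[S]/(Km,app + [S]) = 66.8 × 0.220/(0.101 + 0.220) = 45.8 nmol/s.

45.8 nmol/s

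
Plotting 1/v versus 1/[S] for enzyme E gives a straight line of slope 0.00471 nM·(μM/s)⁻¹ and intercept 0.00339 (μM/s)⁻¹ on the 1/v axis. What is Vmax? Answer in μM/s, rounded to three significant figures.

The y-intercept of a Lineweaver–Burk plot equals 1/Vmax, so Vmax = 1/0.00339 = 295 μM/s.

295 μM/s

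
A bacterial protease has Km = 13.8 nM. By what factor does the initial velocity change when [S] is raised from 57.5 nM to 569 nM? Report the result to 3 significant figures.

1.21

The fractional saturations are [S]/(Km+[S]) = 57.5/71.30 = 0.8065 and 569/582.8 = 0.9763.
v₂/v₁ is just their ratio: 0.9763/0.8065 = 1.21.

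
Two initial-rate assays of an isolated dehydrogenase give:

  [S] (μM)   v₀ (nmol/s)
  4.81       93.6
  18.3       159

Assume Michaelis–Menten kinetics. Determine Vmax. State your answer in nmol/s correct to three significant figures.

212 nmol/s

From v = Vmax[S]/(Km+[S]), each point gives Vmax = v(Km+[S])/[S].
Equating: 93.6(Km+4.81)/4.81 = 159(Km+18.3)/18.3.
19.46·Km + 93.6 = 8.689·Km + 159, so (19.46 − 8.689)·Km = 159 − 93.6.
Km = 65.40/10.77 = 6.07 μM; then Vmax = 93.6(6.07+4.81)/4.81 = 212 nmol/s.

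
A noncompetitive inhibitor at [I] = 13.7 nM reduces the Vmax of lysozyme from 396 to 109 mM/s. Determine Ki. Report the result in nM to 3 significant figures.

5.20 nM

Noncompetitive: Vmax,app = Vmax/α with α = 1 + [I]/Ki.
α = Vmax/Vmax,app = 396/109 = 3.633.
Since α = 1 + [I]/Ki, [I]/Ki = 3.633 − 1 = 2.633 and Ki = 13.7/2.633 = 5.20 nM.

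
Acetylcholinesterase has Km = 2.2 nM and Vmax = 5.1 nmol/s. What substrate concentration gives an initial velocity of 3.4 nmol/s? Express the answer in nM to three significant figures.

Rearranging v = Vmax[S]/(Km+[S]) gives [S] = Km·v/(Vmax − v).
[S] = 2.2 × 3.4 / (5.1 − 3.4) = 7.480/1.700 = 4.40 nM.

4.40 nM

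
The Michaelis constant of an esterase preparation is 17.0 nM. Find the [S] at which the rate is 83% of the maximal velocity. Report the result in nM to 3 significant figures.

v/Vmax = [S]/(Km+[S]) = 0.83, so [S] = Km·0.83/(1 − 0.83) = 17.0 × 4.882.
[S] = 83.0 nM.

83.0 nM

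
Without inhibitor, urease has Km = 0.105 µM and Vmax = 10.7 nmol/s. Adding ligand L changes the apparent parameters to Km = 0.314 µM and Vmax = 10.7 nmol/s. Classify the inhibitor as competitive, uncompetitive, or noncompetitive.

competitive

Km increases (0.105 → 0.314 µM) while Vmax is unchanged — the hallmark of competitive inhibition.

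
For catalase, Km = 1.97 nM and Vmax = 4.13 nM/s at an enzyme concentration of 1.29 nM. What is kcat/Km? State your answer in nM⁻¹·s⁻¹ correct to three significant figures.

1.63 nM⁻¹·s⁻¹

kcat = Vmax/[E]total = 4.13/1.29 = 3.20 s⁻¹.
kcat/Km = 3.20/1.97 = 1.63 nM⁻¹·s⁻¹.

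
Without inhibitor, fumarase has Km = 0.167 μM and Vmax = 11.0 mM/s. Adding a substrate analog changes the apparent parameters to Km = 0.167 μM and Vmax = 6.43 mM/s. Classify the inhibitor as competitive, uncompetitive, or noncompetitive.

Vmax decreases (11.0 → 6.43 mM/s) while Km is unchanged — pure noncompetitive inhibition.

noncompetitive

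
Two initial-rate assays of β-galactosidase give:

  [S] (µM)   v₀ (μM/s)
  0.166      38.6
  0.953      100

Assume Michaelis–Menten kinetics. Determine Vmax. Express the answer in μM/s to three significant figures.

From v = Vmax[S]/(Km+[S]), each point gives Vmax = v(Km+[S])/[S].
Equating: 38.6(Km+0.166)/0.166 = 100(Km+0.953)/0.953.
232.5·Km + 38.6 = 104.9·Km + 100, so (232.5 − 104.9)·Km = 100 − 38.6.
Km = 61.40/127.6 = 0.481 µM; then Vmax = 38.6(0.481+0.166)/0.166 = 150 μM/s.

150 μM/s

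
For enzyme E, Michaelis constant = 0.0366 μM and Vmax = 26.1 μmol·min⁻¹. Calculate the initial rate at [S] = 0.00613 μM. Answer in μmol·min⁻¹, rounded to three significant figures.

v = Vmax·[S]/(Km + [S]) = 26.1 × 0.00613 / (0.0366 + 0.00613)
  = 0.1600 / 0.04273 = 3.74 μmol·min⁻¹.

3.74 μmol·min⁻¹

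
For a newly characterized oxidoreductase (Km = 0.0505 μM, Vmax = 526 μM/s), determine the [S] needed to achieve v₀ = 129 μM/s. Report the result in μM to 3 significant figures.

0.0164 μM

Rearranging v = Vmax[S]/(Km+[S]) gives [S] = Km·v/(Vmax − v).
[S] = 0.0505 × 129 / (526 − 129) = 6.515/397.0 = 0.0164 μM.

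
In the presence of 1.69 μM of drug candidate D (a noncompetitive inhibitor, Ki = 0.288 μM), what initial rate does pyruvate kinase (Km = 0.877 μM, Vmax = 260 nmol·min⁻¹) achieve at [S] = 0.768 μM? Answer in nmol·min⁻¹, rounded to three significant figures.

17.7 nmol·min⁻¹

α = 1 + [I]/Ki = 1 + 1.69/0.288 = 6.868.
For a noncompetitive inhibitor, Vmax is reduced to Vmax/α while Km is unchanged: Km,app = 0.877 μM, Vmax,app = 37.9 nmol·min⁻¹.
v = Vmax,app·[S]/(Km,app + [S]) = 37.9 × 0.768/(0.877 + 0.768) = 17.7 nmol·min⁻¹.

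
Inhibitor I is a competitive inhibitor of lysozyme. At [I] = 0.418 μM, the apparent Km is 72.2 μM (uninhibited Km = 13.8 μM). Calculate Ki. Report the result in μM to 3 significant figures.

0.0988 μM

Competitive: Km,app = α·Km with α = 1 + [I]/Ki.
α = Km,app/Km = 72.2/13.8 = 5.232.
Since α = 1 + [I]/Ki, [I]/Ki = 5.232 − 1 = 4.232 and Ki = 0.418/4.232 = 0.0988 μM.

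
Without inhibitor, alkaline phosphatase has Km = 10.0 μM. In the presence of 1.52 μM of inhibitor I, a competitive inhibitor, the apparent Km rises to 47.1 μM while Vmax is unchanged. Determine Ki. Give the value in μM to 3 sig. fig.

0.410 μM

Competitive: Km,app = α·Km with α = 1 + [I]/Ki.
α = Km,app/Km = 47.1/10.0 = 4.710.
Ki = [I]/(α − 1) = 1.52/3.710 = 0.410 μM.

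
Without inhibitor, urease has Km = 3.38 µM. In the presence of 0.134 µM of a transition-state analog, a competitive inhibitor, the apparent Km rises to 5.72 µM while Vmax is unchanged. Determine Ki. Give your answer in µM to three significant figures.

0.194 µM

Competitive: Km,app = α·Km with α = 1 + [I]/Ki.
α = Km,app/Km = 5.72/3.38 = 1.692.
Since α = 1 + [I]/Ki, [I]/Ki = 1.692 − 1 = 0.6923 and Ki = 0.134/0.6923 = 0.194 µM.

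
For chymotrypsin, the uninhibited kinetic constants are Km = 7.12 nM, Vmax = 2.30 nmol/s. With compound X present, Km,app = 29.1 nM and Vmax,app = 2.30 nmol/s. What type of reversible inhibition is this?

competitive

Km increases (7.12 → 29.1 nM) while Vmax is unchanged — the hallmark of competitive inhibition.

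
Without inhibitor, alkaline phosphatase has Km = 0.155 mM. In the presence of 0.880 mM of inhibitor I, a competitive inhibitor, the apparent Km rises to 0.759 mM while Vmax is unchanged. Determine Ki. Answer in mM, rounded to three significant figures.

0.226 mM

Competitive: Km,app = α·Km with α = 1 + [I]/Ki.
α = Km,app/Km = 0.759/0.155 = 4.897.
Since α = 1 + [I]/Ki, [I]/Ki = 4.897 − 1 = 3.897 and Ki = 0.880/3.897 = 0.226 mM.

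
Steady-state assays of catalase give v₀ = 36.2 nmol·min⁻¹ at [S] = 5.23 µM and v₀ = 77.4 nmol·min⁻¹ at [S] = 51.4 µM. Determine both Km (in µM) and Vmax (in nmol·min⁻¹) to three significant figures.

Km = 7.61 µM; Vmax = 88.9 nmol·min⁻¹

In reciprocal form, 1/v = (Km/Vmax)·(1/[S]) + 1/Vmax. The two points give (1/[S], 1/v) = (0.1912, 0.02762) and (0.01946, 0.01292).
Slope = (0.02762 − 0.01292)/(0.1912 − 0.01946) = 0.08562; intercept = 0.02762 − 0.08562×0.1912 = 0.01125.
Vmax = 1/intercept = 88.9 nmol·min⁻¹; Km = slope × Vmax = 0.08562 × 88.9 = 7.61 µM.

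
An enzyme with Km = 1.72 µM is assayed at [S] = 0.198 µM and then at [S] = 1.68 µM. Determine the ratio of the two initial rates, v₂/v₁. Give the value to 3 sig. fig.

The fractional saturations are [S]/(Km+[S]) = 0.198/1.918 = 0.1032 and 1.68/3.400 = 0.4941.
v₂/v₁ is just their ratio: 0.4941/0.1032 = 4.79.

4.79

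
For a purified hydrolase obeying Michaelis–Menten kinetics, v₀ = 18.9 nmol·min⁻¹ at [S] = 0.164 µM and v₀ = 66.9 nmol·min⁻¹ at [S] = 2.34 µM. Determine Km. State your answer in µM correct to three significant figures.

From v = Vmax[S]/(Km+[S]), each point gives Vmax = v(Km+[S])/[S].
Equating: 18.9(Km+0.164)/0.164 = 66.9(Km+2.34)/2.34.
115.2·Km + 18.9 = 28.59·Km + 66.9, so (115.2 − 28.59)·Km = 66.9 − 18.9.
Km = 48.00/86.65 = 0.554 µM; then Vmax = 18.9(0.554+0.164)/0.164 = 82.7 nmol·min⁻¹.

0.554 µM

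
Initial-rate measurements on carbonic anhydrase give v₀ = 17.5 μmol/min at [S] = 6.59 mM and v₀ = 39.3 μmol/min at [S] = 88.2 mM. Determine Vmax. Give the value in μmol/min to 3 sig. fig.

43.7 μmol/min

From v = Vmax[S]/(Km+[S]), each point gives Vmax = v(Km+[S])/[S].
Equating: 17.5(Km+6.59)/6.59 = 39.3(Km+88.2)/88.2.
2.656·Km + 17.5 = 0.4456·Km + 39.3, so (2.656 − 0.4456)·Km = 39.3 − 17.5.
Km = 21.80/2.210 = 9.86 mM; then Vmax = 17.5(9.86+6.59)/6.59 = 43.7 μmol/min.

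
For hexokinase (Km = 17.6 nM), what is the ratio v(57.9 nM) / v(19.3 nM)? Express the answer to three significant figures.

The fractional saturations are [S]/(Km+[S]) = 19.3/36.90 = 0.5230 and 57.9/75.50 = 0.7669.
v₂/v₁ is just their ratio: 0.7669/0.5230 = 1.47.

1.47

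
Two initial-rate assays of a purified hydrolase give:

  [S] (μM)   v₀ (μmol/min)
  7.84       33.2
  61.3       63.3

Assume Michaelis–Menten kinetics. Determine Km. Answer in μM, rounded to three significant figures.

In reciprocal form, 1/v = (Km/Vmax)·(1/[S]) + 1/Vmax. The two points give (1/[S], 1/v) = (0.1276, 0.03012) and (0.01631, 0.01580).
Slope = (0.03012 − 0.01580)/(0.1276 − 0.01631) = 0.1288; intercept = 0.03012 − 0.1288×0.1276 = 0.01370.
Vmax = 1/intercept = 73.0 μmol/min; Km = slope × Vmax = 0.1288 × 73.0 = 9.40 μM.

9.40 μM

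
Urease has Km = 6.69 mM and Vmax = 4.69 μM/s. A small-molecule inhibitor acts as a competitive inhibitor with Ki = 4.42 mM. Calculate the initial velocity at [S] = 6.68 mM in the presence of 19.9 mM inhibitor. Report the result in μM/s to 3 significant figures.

α = 1 + [I]/Ki = 1 + 19.9/4.42 = 5.502.
For a competitive inhibitor, Vmax is unchanged and the apparent Km becomes α·Km: Km,app = 36.8 mM, Vmax,app = 4.69 μM/s.
v = Vmax,app·[S]/(Km,app + [S]) = 4.69 × 6.68/(36.8 + 6.68) = 0.720 μM/s.

0.720 μM/s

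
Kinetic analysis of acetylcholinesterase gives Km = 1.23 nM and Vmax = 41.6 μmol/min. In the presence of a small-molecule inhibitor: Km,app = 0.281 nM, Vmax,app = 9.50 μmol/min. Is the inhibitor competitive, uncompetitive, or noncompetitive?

Both Km and Vmax decrease by the same factor (~4.38-fold) — characteristic of uncompetitive inhibition.

uncompetitive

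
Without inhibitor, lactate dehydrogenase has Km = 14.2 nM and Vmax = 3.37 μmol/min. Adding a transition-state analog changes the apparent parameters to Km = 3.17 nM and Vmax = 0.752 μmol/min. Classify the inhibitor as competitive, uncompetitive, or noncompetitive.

Both Km and Vmax decrease by the same factor (~4.48-fold) — characteristic of uncompetitive inhibition.

uncompetitive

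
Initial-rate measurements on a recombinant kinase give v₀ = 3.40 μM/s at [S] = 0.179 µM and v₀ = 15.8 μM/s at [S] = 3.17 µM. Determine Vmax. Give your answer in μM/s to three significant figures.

20.2 μM/s

In reciprocal form, 1/v = (Km/Vmax)·(1/[S]) + 1/Vmax. The two points give (1/[S], 1/v) = (5.587, 0.2941) and (0.3155, 0.06329).
Slope = (0.2941 − 0.06329)/(5.587 − 0.3155) = 0.04379; intercept = 0.2941 − 0.04379×5.587 = 0.04948.
Vmax = 1/intercept = 20.2 μM/s; Km = slope × Vmax = 0.04379 × 20.2 = 0.885 µM.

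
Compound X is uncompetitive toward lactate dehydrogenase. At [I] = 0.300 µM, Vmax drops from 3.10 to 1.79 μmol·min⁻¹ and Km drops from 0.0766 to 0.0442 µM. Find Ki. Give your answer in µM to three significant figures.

0.410 µM

Uncompetitive: Vmax,app = Vmax/α (and Km,app = Km/α) with α = 1 + [I]/Ki.
α = Vmax/Vmax,app = 3.10/1.79 = 1.732.
Ki = [I]/(α − 1) = 0.300/0.7318 = 0.410 µM.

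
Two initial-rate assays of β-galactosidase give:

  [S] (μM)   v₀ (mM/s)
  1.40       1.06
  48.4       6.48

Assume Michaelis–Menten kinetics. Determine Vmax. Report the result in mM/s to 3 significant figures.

In reciprocal form, 1/v = (Km/Vmax)·(1/[S]) + 1/Vmax. The two points give (1/[S], 1/v) = (0.7143, 0.9434) and (0.02066, 0.1543).
Slope = (0.9434 − 0.1543)/(0.7143 − 0.02066) = 1.138; intercept = 0.9434 − 1.138×0.7143 = 0.1308.
Vmax = 1/intercept = 7.64 mM/s; Km = slope × Vmax = 1.138 × 7.64 = 8.70 μM.

7.64 mM/s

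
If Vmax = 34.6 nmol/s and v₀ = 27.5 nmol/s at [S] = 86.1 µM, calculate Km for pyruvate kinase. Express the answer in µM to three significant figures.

22.2 µM

v/Vmax = 27.5/34.6 = 0.7948 = [S]/(Km+[S]).
So Km + [S] = [S]/0.7948 = 108.3 µM, giving Km = 108.3 − 86.1 = 22.2 µM.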